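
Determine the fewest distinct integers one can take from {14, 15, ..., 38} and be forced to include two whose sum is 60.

18

Group the elements by complementary pair {x, 60−x}: {22,38}, {23,37}, {24,36}, …, giving 8 two-element pairs, the single value 30 (it cannot pair with itself since the integers are distinct), and 8 integers whose partner 60−x falls outside [14,38].
By pigeonhole, treating each of those 17 groups as a pigeonhole, one can pick one integer per group — 17 integers — with no two summing to 60.
The 18th integer lands in an occupied pair, forcing a sum of 60.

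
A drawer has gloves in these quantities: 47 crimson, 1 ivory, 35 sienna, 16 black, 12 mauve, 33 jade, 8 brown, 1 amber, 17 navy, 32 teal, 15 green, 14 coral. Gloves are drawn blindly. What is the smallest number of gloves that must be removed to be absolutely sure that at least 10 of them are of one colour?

By pigeonhole, put each drawn glove into a box by colour. The largest draw with every box below 10 takes min(count, 9) from each colour; colours with fewer than 9 contribute all they have.
Σ min(cᵢ, 9) = 9 + 1 + 9 + 9 + 9 + 9 + 8 + 1 + 9 + 9 + 9 + 9 = 91.
Draw number 91 + 1 = 92 must push one box to 10.

92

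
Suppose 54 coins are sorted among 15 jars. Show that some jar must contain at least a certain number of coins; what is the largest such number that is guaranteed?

The 15 jars are the holes and the 54 coins are the pigeons.
If every jar held at most 3 coins, the total would be at most 15 × 3 = 45, which is less than 54.
So some jar holds at least ⌈54/15⌉ = 4 coins.

4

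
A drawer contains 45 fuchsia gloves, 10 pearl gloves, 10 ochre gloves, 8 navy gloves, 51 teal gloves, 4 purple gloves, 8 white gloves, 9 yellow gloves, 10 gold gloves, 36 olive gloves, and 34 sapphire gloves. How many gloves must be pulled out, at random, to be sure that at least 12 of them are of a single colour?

104

By pigeonhole, the 11 colours are the holes; the gloves drawn are the pigeons.
To avoid 12 of any one colour, the worst case takes at most 11 of each colour, or every glove of a colour that has fewer than 11.
That gives 11 + 10 + 10 + 8 + 11 + 4 + 8 + 9 + 10 + 11 + 11 = 103 gloves with no colour reaching 12.
The next glove forces some colour to 12, so 103 + 1 = 104.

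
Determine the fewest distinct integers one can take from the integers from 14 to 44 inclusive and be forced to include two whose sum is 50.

A set avoiding the sum 50 can contain at most one of each pair {x, 50−x}, plus the 9 elements whose complement lies outside the range or equal to its own complement.
The integers 25, …, 44 (20 of them) are such a set: any two sum to at least 25+26 = 51 > 50.
Pigeonhole: any 21st integer completes one of the 11 pairs, so 21 choices force a sum of 50.

21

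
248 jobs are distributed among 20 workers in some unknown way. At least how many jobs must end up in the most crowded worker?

The 20 workers are the holes and the 248 jobs are the pigeons.
If every worker held at most 12 jobs, the total would be at most 20 × 12 = 240, which is less than 248.
So some worker holds at least ⌈248/20⌉ = 13 jobs.

13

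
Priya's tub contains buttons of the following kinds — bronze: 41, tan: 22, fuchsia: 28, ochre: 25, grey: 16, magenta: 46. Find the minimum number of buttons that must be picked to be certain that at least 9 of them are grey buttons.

In the worst case for collecting grey buttons, every non-grey button comes out first.
There are 41 + 22 + 28 + 25 + 46 = 162 non-grey buttons altogether.
After those, each further button must be grey, so 162 + 9 = 171 draws guarantee 9 grey buttons.

171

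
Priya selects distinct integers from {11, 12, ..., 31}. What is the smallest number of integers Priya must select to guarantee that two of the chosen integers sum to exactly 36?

15

Two chosen integers sum to 36 exactly when both halves of some pair {x, 36−x} with 11 ≤ x ≤ 36−x ≤ 25 are chosen — 7 such pairs.
The remaining 7 elements (those with no distinct partner in range) can never complete a 36-sum, so the worst case takes all of them and one from each pair: 7 + 7 = 14.
The 15th integer has to be the second member of some pair, so 14 + 1 = 15.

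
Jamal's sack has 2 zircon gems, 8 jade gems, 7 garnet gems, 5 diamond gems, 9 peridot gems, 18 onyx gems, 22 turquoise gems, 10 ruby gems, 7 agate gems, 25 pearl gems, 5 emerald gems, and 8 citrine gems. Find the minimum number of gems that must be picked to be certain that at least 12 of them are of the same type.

95

Put each drawn gem into a box by type. The largest draw with every box below 12 takes min(count, 11) from each type; types with fewer than 11 contribute all they have.
Σ min(cᵢ, 11) = 2 + 8 + 7 + 5 + 9 + 11 + 11 + 10 + 7 + 11 + 5 + 8 = 94.
Draw number 94 + 1 = 95 must push one box to 12.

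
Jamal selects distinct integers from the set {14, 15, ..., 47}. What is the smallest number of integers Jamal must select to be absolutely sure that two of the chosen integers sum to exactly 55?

21

Group the elements by complementary pair {x, 55−x}: {14,41}, {15,40}, {16,39}, …, giving 14 two-element pairs and 6 integers whose partner 55−x falls outside [14,47].
Pigeonhole: treating each of those 20 groups as a pigeonhole, one can pick one integer per group — 20 integers — with no two summing to 55.
The 21st integer lands in an occupied pair, forcing a sum of 55.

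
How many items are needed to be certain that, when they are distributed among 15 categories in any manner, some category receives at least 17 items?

241

With 240 items one could put exactly 16 in each of the 15 categories, and no category would reach 17.
By the pigeonhole principle, one more item must land in a category that already has 16, giving it 17.
So 15 × 16 + 1 = 241 items are required.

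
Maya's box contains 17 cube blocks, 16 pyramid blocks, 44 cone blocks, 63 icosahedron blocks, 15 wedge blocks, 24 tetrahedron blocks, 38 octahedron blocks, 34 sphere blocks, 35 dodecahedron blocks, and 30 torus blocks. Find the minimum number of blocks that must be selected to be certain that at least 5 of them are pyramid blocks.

305

In the worst case for collecting pyramid blocks, every non-pyramid block comes out first.
There are 17 + 44 + 63 + 15 + 24 + 38 + 34 + 35 + 30 = 300 non-pyramid blocks altogether.
After those, each further block must be pyramid, so 300 + 5 = 305 draws guarantee 5 pyramid blocks.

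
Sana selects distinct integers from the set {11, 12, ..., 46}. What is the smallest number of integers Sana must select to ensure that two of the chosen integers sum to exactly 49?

23

Two chosen integers sum to 49 exactly when both halves of some pair {x, 49−x} with 11 ≤ x ≤ 49−x ≤ 38 are chosen — 14 such pairs.
The remaining 8 elements (those with no distinct partner in range) can never complete a 49-sum, so the worst case takes all of them and one from each pair: 8 + 14 = 22.
The 23rd integer has to be the second member of some pair, so 22 + 1 = 23.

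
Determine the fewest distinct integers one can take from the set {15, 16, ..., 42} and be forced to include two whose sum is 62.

Group the elements by complementary pair {x, 62−x}: {20,42}, {21,41}, {22,40}, …, giving 11 two-element pairs; the single value 31 (it cannot pair with itself since the integers are distinct); and 5 integers whose partner 62−x falls outside [15,42].
By pigeonhole, treating each of those 17 groups as a pigeonhole, one can pick one integer per group — 17 integers — with no two summing to 62.
The 18th integer lands in an occupied pair, forcing a sum of 62.

18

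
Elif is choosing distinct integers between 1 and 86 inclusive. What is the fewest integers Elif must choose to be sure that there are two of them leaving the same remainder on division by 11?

Pigeonhole: the 11 residue classes mod 11 are the pigeonholes.
With 11 integers one could put 1 in each residue class and have no class reach 2.
The 12th integer pushes some class to 2, so 11·1 + 1 = 12.

12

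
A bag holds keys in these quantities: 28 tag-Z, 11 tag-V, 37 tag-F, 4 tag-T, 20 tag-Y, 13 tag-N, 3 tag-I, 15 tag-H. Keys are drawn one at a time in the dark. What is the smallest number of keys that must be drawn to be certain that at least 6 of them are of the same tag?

The 8 tags are the holes; the keys drawn are the pigeons.
To avoid 6 of any one tag, the worst case takes at most 5 of each tag, or every key of a tag that has fewer than 5.
That gives 5 + 5 + 5 + 4 + 5 + 5 + 3 + 5 = 37 keys with no tag reaching 6.
The next key forces some tag to 6, so 37 + 1 = 38.

38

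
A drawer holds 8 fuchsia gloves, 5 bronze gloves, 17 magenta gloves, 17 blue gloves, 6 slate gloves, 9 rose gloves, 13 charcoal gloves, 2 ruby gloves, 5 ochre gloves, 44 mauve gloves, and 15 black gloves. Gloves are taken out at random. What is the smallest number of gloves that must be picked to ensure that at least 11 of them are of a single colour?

86

The 11 colours are the holes; the gloves drawn are the pigeons.
To avoid 11 of any one colour, the worst case takes at most 10 of each colour, or every glove of a colour that has fewer than 10.
That gives 8 + 5 + 10 + 10 + 6 + 9 + 10 + 2 + 5 + 10 + 10 = 85 gloves with no colour reaching 11.
The next glove forces some colour to 11, so 85 + 1 = 86.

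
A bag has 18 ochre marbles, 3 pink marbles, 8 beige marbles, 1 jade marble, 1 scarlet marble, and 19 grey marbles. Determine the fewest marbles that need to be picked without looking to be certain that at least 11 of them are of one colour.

The 6 colours are the holes; the marbles drawn are the pigeons.
To avoid 11 of any one colour, the worst case takes at most 10 of each colour, or every marble of a colour that has fewer than 10.
That gives 10 + 3 + 8 + 1 + 1 + 10 = 33 marbles with no colour reaching 11.
The next marble forces some colour to 11, so 33 + 1 = 34.

34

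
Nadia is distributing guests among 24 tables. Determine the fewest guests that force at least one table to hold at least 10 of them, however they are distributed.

With 216 guests one could put exactly 9 in each of the 24 tables, and no table would reach 10.
Pigeonhole: one more guest must land in a table that already has 9, giving it 10.
So 24 × 9 + 1 = 217 guests are required.

217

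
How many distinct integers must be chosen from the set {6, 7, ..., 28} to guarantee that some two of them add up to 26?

Group the elements by complementary pair {x, 26−x}: {6,20}, {7,19}, {8,18}, …, giving 7 two-element pairs, the single value 13 (it cannot pair with itself since the integers are distinct), and 8 integers whose partner 26−x falls outside [6,28].
Pigeonhole: treating each of those 16 groups as a pigeonhole, one can pick one integer per group — 16 integers — with no two summing to 26.
The 17th integer lands in an occupied pair, forcing a sum of 26.

17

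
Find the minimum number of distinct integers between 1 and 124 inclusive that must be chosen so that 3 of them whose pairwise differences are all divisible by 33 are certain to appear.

67

Integers whose pairwise differences are multiples of 33 are exactly those sharing a remainder mod 33. Pigeonhole: the 33 residue classes mod 33 are the pigeonholes.
With 66 integers one could put 2 in each residue class and have no class reach 3.
The 67th integer pushes some class to 3, so 33·2 + 1 = 67.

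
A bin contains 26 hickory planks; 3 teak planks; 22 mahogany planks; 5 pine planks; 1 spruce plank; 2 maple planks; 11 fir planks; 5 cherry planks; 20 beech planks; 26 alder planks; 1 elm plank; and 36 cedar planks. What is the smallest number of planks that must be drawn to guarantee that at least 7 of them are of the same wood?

54

By the pigeonhole principle, put each drawn plank into a box by wood. The largest draw with every box below 7 takes min(count, 6) from each wood; woods with fewer than 6 contribute all they have.
Σ min(cᵢ, 6) = 6 + 3 + 6 + 5 + 1 + 2 + 6 + 5 + 6 + 6 + 1 + 6 = 53.
Draw number 53 + 1 = 54 must push one box to 7.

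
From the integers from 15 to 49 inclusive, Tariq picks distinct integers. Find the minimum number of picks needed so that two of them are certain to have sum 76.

Group the elements by complementary pair {x, 76−x}: {27,49}, {28,48}, {29,47}, …, giving 11 two-element pairs, the single value 38 (it cannot pair with itself since the integers are distinct), and 12 integers whose partner 76−x falls outside [15,49].
By pigeonhole, treating each of those 24 groups as a pigeonhole, one can pick one integer per group — 24 integers — with no two summing to 76.
The 25th integer lands in an occupied pair, forcing a sum of 76.

25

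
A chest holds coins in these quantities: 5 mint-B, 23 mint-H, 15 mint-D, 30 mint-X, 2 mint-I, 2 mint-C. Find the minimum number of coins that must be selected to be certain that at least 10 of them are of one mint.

37

An adversary could hand out at most 9 coins per mint (mint-B, mint-I, mint-C run out sooner): 5 + 9 + 9 + 9 + 2 + 2 = 36 coins and still no mint has 10.
Pigeonhole: one more coin lands in a mint already at 9, so 37 draws are enough and 36 are not.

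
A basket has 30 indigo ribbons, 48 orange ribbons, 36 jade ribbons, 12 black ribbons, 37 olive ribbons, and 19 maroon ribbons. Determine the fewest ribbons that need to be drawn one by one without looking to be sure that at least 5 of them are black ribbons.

175

In the worst case for collecting black ribbons, every non-black ribbon comes out first.
There are 30 + 48 + 36 + 37 + 19 = 170 non-black ribbons altogether.
After those, each further ribbon must be black, so 170 + 5 = 175 draws guarantee 5 black ribbons.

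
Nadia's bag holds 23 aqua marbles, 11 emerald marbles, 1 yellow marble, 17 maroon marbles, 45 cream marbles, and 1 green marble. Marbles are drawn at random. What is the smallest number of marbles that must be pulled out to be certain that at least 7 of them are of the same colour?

By pigeonhole, the 6 colours are the holes; the marbles drawn are the pigeons.
To avoid 7 of any one colour, the worst case takes at most 6 of each colour, or every marble of a colour that has fewer than 6.
That gives 6 + 6 + 1 + 6 + 6 + 1 = 26 marbles with no colour reaching 7.
The next marble forces some colour to 7, so 26 + 1 = 27.

27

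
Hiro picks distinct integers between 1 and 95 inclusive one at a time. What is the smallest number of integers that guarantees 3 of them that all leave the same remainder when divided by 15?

31

The 15 residue classes mod 15 are the pigeonholes.
With 30 integers one could put 2 in each residue class and have no class reach 3.
The 31st integer pushes some class to 3, so 15·2 + 1 = 31.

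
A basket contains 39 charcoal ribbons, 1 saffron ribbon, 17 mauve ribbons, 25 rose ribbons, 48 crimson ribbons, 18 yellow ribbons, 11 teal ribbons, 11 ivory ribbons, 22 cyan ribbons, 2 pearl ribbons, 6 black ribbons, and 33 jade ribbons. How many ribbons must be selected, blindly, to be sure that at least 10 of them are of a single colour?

By pigeonhole, the 12 colours are the holes; the ribbons drawn are the pigeons.
To avoid 10 of any one colour, the worst case takes at most 9 of each colour, or every ribbon of a colour that has fewer than 9.
That gives 9 + 1 + 9 + 9 + 9 + 9 + 9 + 9 + 9 + 2 + 6 + 9 = 90 ribbons with no colour reaching 10.
The next ribbon forces some colour to 10, so 90 + 1 = 91.

91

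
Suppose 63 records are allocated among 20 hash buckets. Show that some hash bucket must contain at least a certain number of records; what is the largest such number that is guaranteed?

Pigeonhole: the 20 hash buckets are the holes and the 63 records are the pigeons.
If every hash bucket held at most 3 records, the total would be at most 20 × 3 = 60, which is less than 63.
So some hash bucket holds at least ⌈63/20⌉ = 4 records.

4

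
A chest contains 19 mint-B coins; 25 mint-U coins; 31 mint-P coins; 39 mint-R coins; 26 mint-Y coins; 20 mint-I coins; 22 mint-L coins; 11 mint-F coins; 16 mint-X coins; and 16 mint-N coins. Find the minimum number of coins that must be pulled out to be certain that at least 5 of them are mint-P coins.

199

In the worst case for collecting mint-P coins, every non-mint-P coin comes out first.
There are 19 + 25 + 39 + 26 + 20 + 22 + 11 + 16 + 16 = 194 non-mint-P coins altogether.
After those, each further coin must be mint-P, so 194 + 5 = 199 draws guarantee 5 mint-P coins.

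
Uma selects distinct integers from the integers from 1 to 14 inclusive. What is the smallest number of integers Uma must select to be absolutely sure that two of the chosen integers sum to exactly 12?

Two chosen integers sum to 12 exactly when both halves of some pair {x, 12−x} with 1 ≤ x ≤ 12−x ≤ 11 are chosen — 5 such pairs.
The remaining 4 elements (those with no distinct partner in range) can never complete a 12-sum, so the worst case takes all of them and one from each pair: 4 + 5 = 9.
By the pigeonhole principle, the 10th integer has to be the second member of some pair, so 9 + 1 = 10.

10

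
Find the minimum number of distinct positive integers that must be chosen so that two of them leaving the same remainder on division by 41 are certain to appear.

42

The 41 residue classes mod 41 are the pigeonholes.
With 41 integers one could put 1 in each residue class and have no class reach 2.
The 42nd integer pushes some class to 2, so 41·1 + 1 = 42.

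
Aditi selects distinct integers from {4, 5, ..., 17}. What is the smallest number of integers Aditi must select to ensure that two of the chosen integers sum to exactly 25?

Two chosen integers sum to 25 exactly when both halves of some pair {x, 25−x} with 8 ≤ x ≤ 25−x ≤ 17 are chosen — 5 such pairs.
The remaining 4 elements (those with no distinct partner in range) can never complete a 25-sum, so the worst case takes all of them and one from each pair: 4 + 5 = 9.
By the pigeonhole principle, the 10th integer has to be the second member of some pair, so 9 + 1 = 10.

10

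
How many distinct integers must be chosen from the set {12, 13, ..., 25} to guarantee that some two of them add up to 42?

11

Two chosen integers sum to 42 exactly when both halves of some pair {x, 42−x} with 17 ≤ x ≤ 42−x ≤ 25 are chosen — 4 such pairs.
The remaining 6 elements (those with no distinct partner in range) can never complete a 42-sum, so the worst case takes all of them and one from each pair: 6 + 4 = 10.
The 11th integer has to be the second member of some pair, so 10 + 1 = 11.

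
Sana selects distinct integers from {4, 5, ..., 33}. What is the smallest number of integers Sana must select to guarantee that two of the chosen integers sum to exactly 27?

21

A set avoiding the sum 27 can contain at most one of each pair {x, 27−x}, plus the 10 elements whose complement lies outside the range.
The integers 14, …, 33 (20 of them) are such a set: any two sum to at least 14+15 = 29 > 27.
Any 21st integer completes one of the 10 pairs, so 21 choices force a sum of 27.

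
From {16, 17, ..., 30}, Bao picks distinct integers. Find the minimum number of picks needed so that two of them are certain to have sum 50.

11

Two chosen integers sum to 50 exactly when both halves of some pair {x, 50−x} with 20 ≤ x ≤ 50−x ≤ 30 are chosen — 5 such pairs.
The remaining 5 elements (those with no distinct partner in range) can never complete a 50-sum, so the worst case takes all of them and one from each pair: 5 + 5 = 10.
By the pigeonhole principle, the 11th integer has to be the second member of some pair, so 10 + 1 = 11.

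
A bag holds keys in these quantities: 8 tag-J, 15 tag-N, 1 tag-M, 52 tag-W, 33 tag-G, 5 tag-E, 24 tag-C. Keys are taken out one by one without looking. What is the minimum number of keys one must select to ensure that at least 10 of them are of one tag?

51

Pigeonhole: put each drawn key into a box by tag. The largest draw with every box below 10 takes min(count, 9) from each tag; tags with fewer than 9 contribute all they have.
Σ min(cᵢ, 9) = 8 + 9 + 1 + 9 + 9 + 5 + 9 = 50.
Draw number 50 + 1 = 51 must push one box to 10.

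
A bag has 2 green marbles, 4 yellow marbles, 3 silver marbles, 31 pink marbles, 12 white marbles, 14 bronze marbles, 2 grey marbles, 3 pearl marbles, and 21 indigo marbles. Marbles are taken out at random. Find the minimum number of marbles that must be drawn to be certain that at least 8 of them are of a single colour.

43

Pigeonhole: the 9 colours are the holes; the marbles drawn are the pigeons.
To avoid 8 of any one colour, the worst case takes at most 7 of each colour, or every marble of a colour that has fewer than 7.
That gives 2 + 4 + 3 + 7 + 7 + 7 + 2 + 3 + 7 = 42 marbles with no colour reaching 8.
The next marble forces some colour to 8, so 42 + 1 = 43.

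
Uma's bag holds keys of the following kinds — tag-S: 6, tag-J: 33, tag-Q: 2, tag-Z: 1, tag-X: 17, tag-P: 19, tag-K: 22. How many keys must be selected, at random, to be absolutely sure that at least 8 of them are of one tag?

38

An adversary could hand out at most 7 keys per tag (tag-S, tag-Q, tag-Z run out sooner): 6 + 7 + 2 + 1 + 7 + 7 + 7 = 37 keys and still no tag has 8.
One more key lands in a tag already at 7, so 38 draws are enough and 37 are not.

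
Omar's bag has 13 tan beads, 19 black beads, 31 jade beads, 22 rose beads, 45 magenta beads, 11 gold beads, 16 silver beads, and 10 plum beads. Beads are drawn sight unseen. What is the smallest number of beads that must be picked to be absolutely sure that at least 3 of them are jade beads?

139

In the worst case for collecting jade beads, every non-jade bead comes out first.
There are 13 + 19 + 22 + 45 + 11 + 16 + 10 = 136 non-jade beads altogether.
After those, each further bead must be jade, so 136 + 3 = 139 draws guarantee 3 jade beads.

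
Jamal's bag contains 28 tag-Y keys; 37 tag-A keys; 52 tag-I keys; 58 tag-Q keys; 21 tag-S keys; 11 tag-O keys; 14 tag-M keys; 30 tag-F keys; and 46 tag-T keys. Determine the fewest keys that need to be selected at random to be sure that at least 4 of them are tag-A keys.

264

In the worst case for collecting tag-A keys, every non-tag-A key comes out first.
There are 28 + 52 + 58 + 21 + 11 + 14 + 30 + 46 = 260 non-tag-A keys altogether.
After those, each further key must be tag-A, so 260 + 4 = 264 draws guarantee 4 tag-A keys.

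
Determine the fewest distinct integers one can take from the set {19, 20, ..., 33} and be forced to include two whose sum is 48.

Group the elements by complementary pair {x, 48−x}: {19,29}, {20,28}, {21,27}, …, giving 5 two-element pairs, the single value 24 (it cannot pair with itself since the integers are distinct), and 4 integers whose partner 48−x falls outside [19,33].
Treating each of those 10 groups as a pigeonhole, one can pick one integer per group — 10 integers — with no two summing to 48.
The 11th integer lands in an occupied pair, forcing a sum of 48.

11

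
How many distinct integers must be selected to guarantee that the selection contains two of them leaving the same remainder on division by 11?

12

The 11 residue classes mod 11 are the pigeonholes.
With 11 integers one could put 1 in each residue class and have no class reach 2.
The 12th integer pushes some class to 2, so 11·1 + 1 = 12.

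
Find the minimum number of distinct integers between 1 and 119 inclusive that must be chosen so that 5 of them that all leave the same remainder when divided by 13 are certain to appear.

53

Pigeonhole: the 13 residue classes mod 13 are the pigeonholes.
With 52 integers one could put 4 in each residue class and have no class reach 5.
The 53rd integer pushes some class to 5, so 13·4 + 1 = 53.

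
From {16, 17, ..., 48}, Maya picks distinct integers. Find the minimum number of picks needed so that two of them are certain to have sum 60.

Group the elements by complementary pair {x, 60−x}: {16,44}, {17,43}, {18,42}, …, giving 14 two-element pairs; the single value 30 (it cannot pair with itself since the integers are distinct); and 4 integers whose partner 60−x falls outside [16,48].
Treating each of those 19 groups as a pigeonhole, one can pick one integer per group — 19 integers — with no two summing to 60.
The 20th integer lands in an occupied pair, forcing a sum of 60.

20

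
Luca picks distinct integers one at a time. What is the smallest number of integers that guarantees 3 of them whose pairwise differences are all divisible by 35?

Integers whose pairwise differences are multiples of 35 are exactly those sharing a remainder mod 35. Pigeonhole: the 35 residue classes mod 35 are the pigeonholes.
With 70 integers one could put 2 in each residue class and have no class reach 3.
The 71st integer pushes some class to 3, so 35·2 + 1 = 71.

71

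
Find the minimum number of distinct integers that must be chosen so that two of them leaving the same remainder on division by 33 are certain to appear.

The 33 residue classes mod 33 are the pigeonholes.
With 33 integers one could put 1 in each residue class and have no class reach 2.
The 34th integer pushes some class to 2, so 33·1 + 1 = 34.

34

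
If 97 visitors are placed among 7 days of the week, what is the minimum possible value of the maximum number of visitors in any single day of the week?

14

The 7 days of the week are the holes and the 97 visitors are the pigeons.
If every day of the week held at most 13 visitors, the total would be at most 7 × 13 = 91, which is less than 97.
So some day of the week holds at least ⌈97/7⌉ = 14 visitors.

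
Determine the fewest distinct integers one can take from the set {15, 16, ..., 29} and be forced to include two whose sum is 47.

A set avoiding the sum 47 can contain at most one of each pair {x, 47−x}, plus the 3 elements whose complement lies outside the range.
The integers 15, …, 23 (9 of them) are such a set: any two sum to at least 15+16 = 31 and at most 22+23 = 45 < 47.
By the pigeonhole principle, any 10th integer completes one of the 6 pairs, so 10 choices force a sum of 47.

10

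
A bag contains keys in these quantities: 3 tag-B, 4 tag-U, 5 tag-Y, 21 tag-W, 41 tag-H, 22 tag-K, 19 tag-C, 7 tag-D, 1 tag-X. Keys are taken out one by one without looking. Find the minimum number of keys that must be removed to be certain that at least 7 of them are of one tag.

By the pigeonhole principle, put each drawn key into a box by tag. The largest draw with every box below 7 takes min(count, 6) from each tag; tags with fewer than 6 contribute all they have.
Σ min(cᵢ, 6) = 3 + 4 + 5 + 6 + 6 + 6 + 6 + 6 + 1 = 43.
Draw number 43 + 1 = 44 must push one box to 7.

44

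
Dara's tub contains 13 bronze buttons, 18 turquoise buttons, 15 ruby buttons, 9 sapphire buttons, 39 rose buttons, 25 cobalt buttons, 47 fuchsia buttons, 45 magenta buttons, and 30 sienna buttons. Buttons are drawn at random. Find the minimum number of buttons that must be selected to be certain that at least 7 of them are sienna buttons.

218

In the worst case for collecting sienna buttons, every non-sienna button comes out first.
There are 13 + 18 + 15 + 9 + 39 + 25 + 47 + 45 = 211 non-sienna buttons altogether.
After those, each further button must be sienna, so 211 + 7 = 218 draws guarantee 7 sienna buttons.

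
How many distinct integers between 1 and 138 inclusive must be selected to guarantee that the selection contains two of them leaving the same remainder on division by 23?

24

The 23 residue classes mod 23 are the pigeonholes.
With 23 integers one could put 1 in each residue class and have no class reach 2.
The 24th integer pushes some class to 2, so 23·1 + 1 = 24.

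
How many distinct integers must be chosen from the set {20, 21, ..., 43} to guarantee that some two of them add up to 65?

14

Group the elements by complementary pair {x, 65−x}: {22,43}, {23,42}, {24,41}, …, giving 11 two-element pairs and 2 integers whose partner 65−x falls outside [20,43].
By the pigeonhole principle, treating each of those 13 groups as a pigeonhole, one can pick one integer per group — 13 integers — with no two summing to 65.
The 14th integer lands in an occupied pair, forcing a sum of 65.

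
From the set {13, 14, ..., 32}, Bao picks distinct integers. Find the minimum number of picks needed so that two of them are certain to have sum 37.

15

A set avoiding the sum 37 can contain at most one of each pair {x, 37−x}, plus the 8 elements whose complement lies outside the range.
The integers 19, …, 32 (14 of them) are such a set: any two sum to at least 19+20 = 39 > 37.
Any 15th integer completes one of the 6 pairs, so 15 choices force a sum of 37.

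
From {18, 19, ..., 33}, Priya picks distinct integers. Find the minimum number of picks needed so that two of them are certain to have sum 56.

A set avoiding the sum 56 can contain at most one of each pair {x, 56−x}, plus the 6 elements whose complement lies outside the range or equal to its own complement.
The integers 18, …, 28 (11 of them) are such a set: any two sum to at least 18+19 = 37 and at most 27+28 = 55 < 56.
By pigeonhole, any 12th integer completes one of the 5 pairs, so 12 choices force a sum of 56.

12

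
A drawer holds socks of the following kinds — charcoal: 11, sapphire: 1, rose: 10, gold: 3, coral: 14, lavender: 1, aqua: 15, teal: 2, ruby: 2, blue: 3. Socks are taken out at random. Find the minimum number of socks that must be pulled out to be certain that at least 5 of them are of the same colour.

Pigeonhole: put each drawn sock into a box by colour. The largest draw with every box below 5 takes min(count, 4) from each colour; colours with fewer than 4 contribute all they have.
Σ min(cᵢ, 4) = 4 + 1 + 4 + 3 + 4 + 1 + 4 + 2 + 2 + 3 = 28.
Draw number 28 + 1 = 29 must push one box to 5.

29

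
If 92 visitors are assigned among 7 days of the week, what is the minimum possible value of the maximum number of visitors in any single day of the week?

The 7 days of the week are the holes and the 92 visitors are the pigeons.
If every day of the week held at most 13 visitors, the total would be at most 7 × 13 = 91, which is less than 92.
So some day of the week holds at least ⌈92/7⌉ = 14 visitors.

14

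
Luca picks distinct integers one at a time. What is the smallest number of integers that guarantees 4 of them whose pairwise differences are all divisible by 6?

Integers whose pairwise differences are multiples of 6 are exactly those sharing a remainder mod 6. Pigeonhole: the 6 residue classes mod 6 are the pigeonholes.
With 18 integers one could put 3 in each residue class and have no class reach 4.
The 19th integer pushes some class to 4, so 6·3 + 1 = 19.

19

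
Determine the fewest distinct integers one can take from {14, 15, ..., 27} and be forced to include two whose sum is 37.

10

Two chosen integers sum to 37 exactly when both halves of some pair {x, 37−x} with 14 ≤ x ≤ 37−x ≤ 23 are chosen — 5 such pairs.
The remaining 4 elements (those with no distinct partner in range) can never complete a 37-sum, so the worst case takes all of them and one from each pair: 4 + 5 = 9.
The 10th integer has to be the second member of some pair, so 9 + 1 = 10.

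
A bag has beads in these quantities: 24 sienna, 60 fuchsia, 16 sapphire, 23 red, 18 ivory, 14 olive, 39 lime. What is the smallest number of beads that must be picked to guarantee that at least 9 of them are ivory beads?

In the worst case for collecting ivory beads, every non-ivory bead comes out first.
There are 24 + 60 + 16 + 23 + 14 + 39 = 176 non-ivory beads altogether.
After those, each further bead must be ivory, so 176 + 9 = 185 draws guarantee 9 ivory beads.

185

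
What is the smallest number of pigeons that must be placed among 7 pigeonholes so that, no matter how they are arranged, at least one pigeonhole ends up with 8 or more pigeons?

50

With 49 pigeons one could put exactly 7 in each of the 7 pigeonholes, and no pigeonhole would reach 8.
By the pigeonhole principle, one more pigeon must land in a pigeonhole that already has 7, giving it 8.
So 7 × 7 + 1 = 50 pigeons are required.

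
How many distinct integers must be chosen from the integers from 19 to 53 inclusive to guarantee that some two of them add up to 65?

22

Group the elements by complementary pair {x, 65−x}: {19,46}, {20,45}, {21,44}, …, giving 14 two-element pairs and 7 integers whose partner 65−x falls outside [19,53].
By the pigeonhole principle, treating each of those 21 groups as a pigeonhole, one can pick one integer per group — 21 integers — with no two summing to 65.
The 22nd integer lands in an occupied pair, forcing a sum of 65.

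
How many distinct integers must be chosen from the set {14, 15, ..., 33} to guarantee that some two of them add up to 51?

13

A set avoiding the sum 51 can contain at most one of each pair {x, 51−x}, plus the 4 elements whose complement lies outside the range.
The integers 14, …, 25 (12 of them) are such a set: any two sum to at least 14+15 = 29 and at most 24+25 = 49 < 51.
Any 13th integer completes one of the 8 pairs, so 13 choices force a sum of 51.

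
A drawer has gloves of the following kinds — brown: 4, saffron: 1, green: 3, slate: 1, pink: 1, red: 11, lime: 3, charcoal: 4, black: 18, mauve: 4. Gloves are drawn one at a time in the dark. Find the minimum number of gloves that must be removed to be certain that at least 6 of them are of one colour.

By pigeonhole, put each drawn glove into a box by colour. The largest draw with every box below 6 takes min(count, 5) from each colour; colours with fewer than 5 contribute all they have.
Σ min(cᵢ, 5) = 4 + 1 + 3 + 1 + 1 + 5 + 3 + 4 + 5 + 4 = 31.
Draw number 31 + 1 = 32 must push one box to 6.

32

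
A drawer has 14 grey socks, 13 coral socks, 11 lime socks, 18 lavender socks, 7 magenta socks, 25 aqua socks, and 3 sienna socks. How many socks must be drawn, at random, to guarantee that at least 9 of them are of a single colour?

51

An adversary could hand out at most 8 socks per colour (magenta, sienna run out sooner): 8 + 8 + 8 + 8 + 7 + 8 + 3 = 50 socks and still no colour has 9.
One more sock lands in a colour already at 8, so 51 draws are enough and 50 are not.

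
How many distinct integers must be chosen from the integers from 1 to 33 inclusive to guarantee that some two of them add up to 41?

21

A set avoiding the sum 41 can contain at most one of each pair {x, 41−x}, plus the 7 elements whose complement lies outside the range.
The integers 1, …, 20 (20 of them) are such a set: any two sum to at least 1+2 = 3 and at most 19+20 = 39 < 41.
By pigeonhole, any 21st integer completes one of the 13 pairs, so 21 choices force a sum of 41.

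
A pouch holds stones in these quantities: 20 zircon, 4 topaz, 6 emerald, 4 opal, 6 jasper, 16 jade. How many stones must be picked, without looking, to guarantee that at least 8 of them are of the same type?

35

The 6 types are the holes; the stones drawn are the pigeons.
To avoid 8 of any one type, the worst case takes at most 7 of each type, or every stone of a type that has fewer than 7.
That gives 7 + 4 + 6 + 4 + 6 + 7 = 34 stones with no type reaching 8.
The next stone forces some type to 8, so 34 + 1 = 35.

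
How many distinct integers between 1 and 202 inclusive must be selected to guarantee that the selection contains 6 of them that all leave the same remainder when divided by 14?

71

By the pigeonhole principle, the 14 residue classes mod 14 are the pigeonholes.
With 70 integers one could put 5 in each residue class and have no class reach 6.
The 71st integer pushes some class to 6, so 14·5 + 1 = 71.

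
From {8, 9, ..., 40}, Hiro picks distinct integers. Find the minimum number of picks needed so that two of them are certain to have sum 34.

25

Group the elements by complementary pair {x, 34−x}: {8,26}, {9,25}, {10,24}, …, giving 9 two-element pairs, the single value 17 (it cannot pair with itself since the integers are distinct), and 14 integers whose partner 34−x falls outside [8,40].
By the pigeonhole principle, treating each of those 24 groups as a pigeonhole, one can pick one integer per group — 24 integers — with no two summing to 34.
The 25th integer lands in an occupied pair, forcing a sum of 34.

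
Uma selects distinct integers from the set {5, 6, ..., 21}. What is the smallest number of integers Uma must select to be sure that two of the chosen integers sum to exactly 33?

Group the elements by complementary pair {x, 33−x}: {12,21}, {13,20}, {14,19}, …, giving 5 two-element pairs and 7 integers whose partner 33−x falls outside [5,21].
Treating each of those 12 groups as a pigeonhole, one can pick one integer per group — 12 integers — with no two summing to 33.
The 13th integer lands in an occupied pair, forcing a sum of 33.

13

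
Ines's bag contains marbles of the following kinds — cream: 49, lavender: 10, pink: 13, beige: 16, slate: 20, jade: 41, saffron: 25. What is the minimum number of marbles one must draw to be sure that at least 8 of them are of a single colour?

By the pigeonhole principle, put each drawn marble into a box by colour. The largest draw with every box below 8 takes min(count, 7) from each colour.
Σ min(cᵢ, 7) = 7 + 7 + 7 + 7 + 7 + 7 + 7 = 49.
Draw number 49 + 1 = 50 must push one box to 8.

50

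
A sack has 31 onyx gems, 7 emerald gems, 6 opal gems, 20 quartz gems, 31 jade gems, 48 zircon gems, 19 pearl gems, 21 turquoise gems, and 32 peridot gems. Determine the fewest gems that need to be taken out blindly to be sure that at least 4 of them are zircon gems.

In the worst case for collecting zircon gems, every non-zircon gem comes out first.
There are 31 + 7 + 6 + 20 + 31 + 19 + 21 + 32 = 167 non-zircon gems altogether.
After those, each further gem must be zircon, so 167 + 4 = 171 draws guarantee 4 zircon gems.

171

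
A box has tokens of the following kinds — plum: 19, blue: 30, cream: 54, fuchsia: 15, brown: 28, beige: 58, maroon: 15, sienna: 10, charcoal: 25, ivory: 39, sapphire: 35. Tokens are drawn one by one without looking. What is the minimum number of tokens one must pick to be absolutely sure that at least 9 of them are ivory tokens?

298

In the worst case for collecting ivory tokens, every non-ivory token comes out first.
There are 19 + 30 + 54 + 15 + 28 + 58 + 15 + 10 + 25 + 35 = 289 non-ivory tokens altogether.
After those, each further token must be ivory, so 289 + 9 = 298 draws guarantee 9 ivory tokens.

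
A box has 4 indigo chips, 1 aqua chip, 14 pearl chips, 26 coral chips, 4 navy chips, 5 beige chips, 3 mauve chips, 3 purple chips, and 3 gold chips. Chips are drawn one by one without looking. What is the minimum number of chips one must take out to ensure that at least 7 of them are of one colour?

Pigeonhole: put each drawn chip into a box by colour. The largest draw with every box below 7 takes min(count, 6) from each colour; colours with fewer than 6 contribute all they have.
Σ min(cᵢ, 6) = 4 + 1 + 6 + 6 + 4 + 5 + 3 + 3 + 3 = 35.
Draw number 35 + 1 = 36 must push one box to 7.

36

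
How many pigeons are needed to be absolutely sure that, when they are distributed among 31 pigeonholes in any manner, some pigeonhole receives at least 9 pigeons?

249

With 248 pigeons one could put exactly 8 in each of the 31 pigeonholes, and no pigeonhole would reach 9.
One more pigeon must land in a pigeonhole that already has 8, giving it 9.
So 31 × 8 + 1 = 249 pigeons are required.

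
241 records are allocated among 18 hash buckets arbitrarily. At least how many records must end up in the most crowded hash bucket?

14

By the pigeonhole principle, the 18 hash buckets are the holes and the 241 records are the pigeons.
If every hash bucket held at most 13 records, the total would be at most 18 × 13 = 234, which is less than 241.
So some hash bucket holds at least ⌈241/18⌉ = 14 records.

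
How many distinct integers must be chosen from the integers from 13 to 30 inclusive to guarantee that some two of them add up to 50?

A set avoiding the sum 50 can contain at most one of each pair {x, 50−x}, plus the 8 elements whose complement lies outside the range or equal to its own complement.
The integers 13, …, 25 (13 of them) are such a set: any two sum to at least 13+14 = 27 and at most 24+25 = 49 < 50.
By the pigeonhole principle, any 14th integer completes one of the 5 pairs, so 14 choices force a sum of 50.

14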